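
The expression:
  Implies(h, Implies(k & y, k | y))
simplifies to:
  True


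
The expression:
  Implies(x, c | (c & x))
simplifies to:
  c | ~x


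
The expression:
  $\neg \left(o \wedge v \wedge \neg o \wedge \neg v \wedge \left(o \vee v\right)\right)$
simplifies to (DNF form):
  $\text{True}$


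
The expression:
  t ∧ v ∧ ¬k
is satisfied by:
  {t: True, v: True, k: False}


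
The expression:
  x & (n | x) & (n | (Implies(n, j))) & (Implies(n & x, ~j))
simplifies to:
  x & (~j | ~n)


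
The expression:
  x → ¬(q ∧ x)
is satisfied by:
  {q: False, x: False}
  {x: True, q: False}
  {q: True, x: False}


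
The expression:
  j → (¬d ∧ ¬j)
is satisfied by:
  {j: False}


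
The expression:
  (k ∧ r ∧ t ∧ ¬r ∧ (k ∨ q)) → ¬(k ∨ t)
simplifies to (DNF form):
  True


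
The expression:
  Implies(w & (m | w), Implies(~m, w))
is always true.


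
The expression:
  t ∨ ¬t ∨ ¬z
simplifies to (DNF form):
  True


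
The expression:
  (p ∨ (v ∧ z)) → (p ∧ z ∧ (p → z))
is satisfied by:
  {v: False, p: False, z: False}
  {z: True, v: False, p: False}
  {v: True, z: False, p: False}
  {z: True, p: True, v: False}
  {z: True, p: True, v: True}


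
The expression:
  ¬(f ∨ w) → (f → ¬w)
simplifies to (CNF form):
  True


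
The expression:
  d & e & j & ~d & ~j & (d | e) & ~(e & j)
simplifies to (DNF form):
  False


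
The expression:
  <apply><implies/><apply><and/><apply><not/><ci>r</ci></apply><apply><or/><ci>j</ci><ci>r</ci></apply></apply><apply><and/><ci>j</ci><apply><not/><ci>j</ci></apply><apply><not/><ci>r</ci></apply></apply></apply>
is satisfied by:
  {r: True, j: False}
  {j: False, r: False}
  {j: True, r: True}


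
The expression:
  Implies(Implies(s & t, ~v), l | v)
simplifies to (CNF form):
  l | v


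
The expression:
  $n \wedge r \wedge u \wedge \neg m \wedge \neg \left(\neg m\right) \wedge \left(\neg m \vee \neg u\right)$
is never true.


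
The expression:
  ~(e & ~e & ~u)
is always true.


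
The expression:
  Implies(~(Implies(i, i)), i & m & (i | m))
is always true.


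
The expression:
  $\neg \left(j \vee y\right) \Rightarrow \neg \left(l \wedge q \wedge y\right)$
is always true.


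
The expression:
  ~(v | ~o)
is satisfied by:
  {o: True, v: False}


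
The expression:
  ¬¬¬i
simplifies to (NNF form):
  ¬i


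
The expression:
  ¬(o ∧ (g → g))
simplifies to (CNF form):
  ¬o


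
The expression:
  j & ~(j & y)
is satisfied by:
  {j: True, y: False}


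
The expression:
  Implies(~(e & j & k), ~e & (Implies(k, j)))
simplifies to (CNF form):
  (j | ~e) & (j | ~k) & (k | ~e) & (k | ~k)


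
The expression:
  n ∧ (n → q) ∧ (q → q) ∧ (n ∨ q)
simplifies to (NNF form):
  n ∧ q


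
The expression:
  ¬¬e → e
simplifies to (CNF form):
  True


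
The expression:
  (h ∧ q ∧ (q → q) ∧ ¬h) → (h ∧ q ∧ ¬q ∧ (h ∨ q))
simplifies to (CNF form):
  True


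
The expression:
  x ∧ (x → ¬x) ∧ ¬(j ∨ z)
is never true.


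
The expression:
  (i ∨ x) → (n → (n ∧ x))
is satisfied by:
  {x: True, i: False, n: False}
  {i: False, n: False, x: False}
  {x: True, n: True, i: False}
  {n: True, i: False, x: False}
  {x: True, i: True, n: False}
  {i: True, x: False, n: False}
  {x: True, n: True, i: True}


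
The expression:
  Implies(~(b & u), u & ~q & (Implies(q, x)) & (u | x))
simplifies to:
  u & (b | ~q)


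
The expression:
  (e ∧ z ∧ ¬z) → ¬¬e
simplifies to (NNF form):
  True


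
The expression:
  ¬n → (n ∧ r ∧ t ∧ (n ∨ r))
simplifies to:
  n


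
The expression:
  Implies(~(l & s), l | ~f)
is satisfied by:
  {l: True, f: False}
  {f: False, l: False}
  {f: True, l: True}


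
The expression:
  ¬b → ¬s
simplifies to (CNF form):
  b ∨ ¬s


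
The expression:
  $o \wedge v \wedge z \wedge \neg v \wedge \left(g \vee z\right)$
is never true.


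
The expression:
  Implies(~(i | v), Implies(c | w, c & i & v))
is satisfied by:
  {i: True, v: True, w: False, c: False}
  {i: True, v: True, c: True, w: False}
  {i: True, v: True, w: True, c: False}
  {i: True, v: True, c: True, w: True}
  {i: True, w: False, c: False, v: False}
  {i: True, c: True, w: False, v: False}
  {i: True, w: True, c: False, v: False}
  {i: True, c: True, w: True, v: False}
  {v: True, w: False, c: False, i: False}
  {c: True, v: True, w: False, i: False}
  {v: True, w: True, c: False, i: False}
  {c: True, v: True, w: True, i: False}
  {v: False, w: False, c: False, i: False}


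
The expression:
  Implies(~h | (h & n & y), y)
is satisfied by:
  {y: True, h: True}
  {y: True, h: False}
  {h: True, y: False}


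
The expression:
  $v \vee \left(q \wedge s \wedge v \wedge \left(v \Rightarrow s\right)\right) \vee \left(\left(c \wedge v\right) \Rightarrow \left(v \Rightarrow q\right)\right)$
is always true.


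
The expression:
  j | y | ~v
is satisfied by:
  {y: True, j: True, v: False}
  {y: True, j: False, v: False}
  {j: True, y: False, v: False}
  {y: False, j: False, v: False}
  {y: True, v: True, j: True}
  {y: True, v: True, j: False}
  {v: True, j: True, y: False}


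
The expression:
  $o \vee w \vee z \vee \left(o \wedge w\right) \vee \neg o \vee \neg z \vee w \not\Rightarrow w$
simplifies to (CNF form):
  $\text{True}$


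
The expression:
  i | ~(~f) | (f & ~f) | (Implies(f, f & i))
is always true.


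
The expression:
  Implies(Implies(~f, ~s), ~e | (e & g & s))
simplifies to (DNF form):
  ~e | (g & s) | (s & ~f)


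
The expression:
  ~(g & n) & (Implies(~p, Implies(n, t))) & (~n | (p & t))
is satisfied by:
  {p: True, t: True, g: False, n: False}
  {p: True, t: False, g: False, n: False}
  {t: True, p: False, g: False, n: False}
  {p: False, t: False, g: False, n: False}
  {p: True, g: True, t: True, n: False}
  {p: True, g: True, t: False, n: False}
  {g: True, t: True, p: False, n: False}
  {g: True, t: False, p: False, n: False}
  {n: True, p: True, g: False, t: True}


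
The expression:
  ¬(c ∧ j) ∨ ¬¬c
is always true.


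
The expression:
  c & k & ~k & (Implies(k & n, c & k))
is never true.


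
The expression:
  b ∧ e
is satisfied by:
  {e: True, b: True}


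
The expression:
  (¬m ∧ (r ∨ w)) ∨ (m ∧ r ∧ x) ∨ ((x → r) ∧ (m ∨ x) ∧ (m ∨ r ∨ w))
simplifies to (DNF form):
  r ∨ (m ∧ ¬x) ∨ (w ∧ ¬m)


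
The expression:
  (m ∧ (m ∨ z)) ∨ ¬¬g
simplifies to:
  g ∨ m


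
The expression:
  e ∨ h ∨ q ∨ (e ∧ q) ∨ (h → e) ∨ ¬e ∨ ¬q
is always true.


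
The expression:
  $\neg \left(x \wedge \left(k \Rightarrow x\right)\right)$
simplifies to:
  $\neg x$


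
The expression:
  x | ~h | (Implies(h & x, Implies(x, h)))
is always true.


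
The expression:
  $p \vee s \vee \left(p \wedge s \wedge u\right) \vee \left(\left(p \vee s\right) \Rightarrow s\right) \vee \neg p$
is always true.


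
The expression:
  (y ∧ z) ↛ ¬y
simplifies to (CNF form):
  y ∧ z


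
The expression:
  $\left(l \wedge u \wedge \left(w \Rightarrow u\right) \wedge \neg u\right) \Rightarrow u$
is always true.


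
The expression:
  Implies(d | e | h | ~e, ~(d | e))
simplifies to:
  ~d & ~e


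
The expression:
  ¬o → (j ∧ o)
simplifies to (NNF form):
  o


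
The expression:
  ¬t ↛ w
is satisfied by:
  {w: True, t: False}
  {t: False, w: False}
  {t: True, w: True}


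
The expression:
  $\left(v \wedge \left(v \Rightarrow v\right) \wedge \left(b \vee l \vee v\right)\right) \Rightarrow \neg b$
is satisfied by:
  {v: False, b: False}
  {b: True, v: False}
  {v: True, b: False}


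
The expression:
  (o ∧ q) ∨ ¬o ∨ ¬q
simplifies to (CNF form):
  True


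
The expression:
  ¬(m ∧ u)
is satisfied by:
  {u: False, m: False}
  {m: True, u: False}
  {u: True, m: False}


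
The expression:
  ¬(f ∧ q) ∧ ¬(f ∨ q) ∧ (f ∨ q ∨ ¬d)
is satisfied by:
  {q: False, d: False, f: False}


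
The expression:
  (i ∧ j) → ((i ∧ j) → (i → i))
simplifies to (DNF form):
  True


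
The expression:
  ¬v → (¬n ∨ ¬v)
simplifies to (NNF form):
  True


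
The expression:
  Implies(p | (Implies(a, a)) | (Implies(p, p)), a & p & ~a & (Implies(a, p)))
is never true.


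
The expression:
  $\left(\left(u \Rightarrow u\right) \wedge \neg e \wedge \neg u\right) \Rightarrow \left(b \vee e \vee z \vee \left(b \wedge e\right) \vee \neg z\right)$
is always true.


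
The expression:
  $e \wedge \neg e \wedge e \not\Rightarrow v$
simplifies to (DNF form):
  $\text{False}$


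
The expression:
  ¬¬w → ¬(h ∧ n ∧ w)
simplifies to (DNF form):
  ¬h ∨ ¬n ∨ ¬w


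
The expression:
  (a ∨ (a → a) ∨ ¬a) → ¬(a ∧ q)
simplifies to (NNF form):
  ¬a ∨ ¬q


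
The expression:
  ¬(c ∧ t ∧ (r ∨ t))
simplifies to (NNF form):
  ¬c ∨ ¬t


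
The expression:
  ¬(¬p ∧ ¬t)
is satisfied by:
  {t: True, p: True}
  {t: True, p: False}
  {p: True, t: False}


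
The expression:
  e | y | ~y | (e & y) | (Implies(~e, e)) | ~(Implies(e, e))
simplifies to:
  True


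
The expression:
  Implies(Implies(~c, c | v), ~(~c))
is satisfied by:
  {c: True, v: False}
  {v: False, c: False}
  {v: True, c: True}


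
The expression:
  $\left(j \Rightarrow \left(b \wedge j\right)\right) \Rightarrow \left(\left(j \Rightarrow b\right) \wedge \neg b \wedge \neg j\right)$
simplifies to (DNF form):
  $\neg b$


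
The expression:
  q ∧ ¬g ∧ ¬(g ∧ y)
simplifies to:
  q ∧ ¬g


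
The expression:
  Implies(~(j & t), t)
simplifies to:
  t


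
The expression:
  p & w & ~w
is never true.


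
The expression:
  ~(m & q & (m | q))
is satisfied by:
  {m: False, q: False}
  {q: True, m: False}
  {m: True, q: False}


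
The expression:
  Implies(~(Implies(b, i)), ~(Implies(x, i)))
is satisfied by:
  {i: True, x: True, b: False}
  {i: True, b: False, x: False}
  {x: True, b: False, i: False}
  {x: False, b: False, i: False}
  {i: True, x: True, b: True}
  {i: True, b: True, x: False}
  {x: True, b: True, i: False}


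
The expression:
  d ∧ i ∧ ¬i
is never true.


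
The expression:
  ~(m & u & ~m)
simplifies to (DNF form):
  True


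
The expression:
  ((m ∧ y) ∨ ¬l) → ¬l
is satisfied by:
  {l: False, m: False, y: False}
  {y: True, l: False, m: False}
  {m: True, l: False, y: False}
  {y: True, m: True, l: False}
  {l: True, y: False, m: False}
  {y: True, l: True, m: False}
  {m: True, l: True, y: False}


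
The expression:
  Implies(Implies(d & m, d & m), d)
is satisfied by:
  {d: True}


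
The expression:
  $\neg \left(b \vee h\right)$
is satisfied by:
  {h: False, b: False}


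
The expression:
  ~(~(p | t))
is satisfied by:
  {t: True, p: True}
  {t: True, p: False}
  {p: True, t: False}


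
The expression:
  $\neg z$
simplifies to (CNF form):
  $\neg z$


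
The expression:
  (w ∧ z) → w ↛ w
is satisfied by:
  {w: False, z: False}
  {z: True, w: False}
  {w: True, z: False}


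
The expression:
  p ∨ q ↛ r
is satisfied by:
  {q: True, p: True, r: False}
  {p: True, r: False, q: False}
  {q: True, p: True, r: True}
  {p: True, r: True, q: False}
  {q: True, r: False, p: False}


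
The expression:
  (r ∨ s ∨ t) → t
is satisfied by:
  {t: True, s: False, r: False}
  {r: True, t: True, s: False}
  {t: True, s: True, r: False}
  {r: True, t: True, s: True}
  {r: False, s: False, t: False}


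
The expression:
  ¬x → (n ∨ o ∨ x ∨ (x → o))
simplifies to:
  True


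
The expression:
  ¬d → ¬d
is always true.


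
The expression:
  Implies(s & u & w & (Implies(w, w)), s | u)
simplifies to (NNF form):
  True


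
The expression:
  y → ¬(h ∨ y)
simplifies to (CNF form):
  ¬y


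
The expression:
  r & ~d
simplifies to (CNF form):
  r & ~d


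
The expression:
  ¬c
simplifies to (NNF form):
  ¬c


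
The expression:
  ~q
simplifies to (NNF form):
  ~q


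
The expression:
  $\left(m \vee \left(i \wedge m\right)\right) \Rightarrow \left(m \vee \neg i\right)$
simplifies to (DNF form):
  $\text{True}$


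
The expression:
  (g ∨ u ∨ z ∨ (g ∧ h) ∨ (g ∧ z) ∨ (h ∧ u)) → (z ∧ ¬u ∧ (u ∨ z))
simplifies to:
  ¬u ∧ (z ∨ ¬g)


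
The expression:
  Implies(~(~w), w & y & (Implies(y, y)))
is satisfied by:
  {y: True, w: False}
  {w: False, y: False}
  {w: True, y: True}


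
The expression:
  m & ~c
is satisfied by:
  {m: True, c: False}


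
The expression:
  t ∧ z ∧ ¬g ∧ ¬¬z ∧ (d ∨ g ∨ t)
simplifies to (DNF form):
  t ∧ z ∧ ¬g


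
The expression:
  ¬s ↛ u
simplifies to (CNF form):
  u ∨ ¬s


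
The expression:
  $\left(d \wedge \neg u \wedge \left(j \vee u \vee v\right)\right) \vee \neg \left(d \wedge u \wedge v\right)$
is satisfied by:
  {u: False, v: False, d: False}
  {d: True, u: False, v: False}
  {v: True, u: False, d: False}
  {d: True, v: True, u: False}
  {u: True, d: False, v: False}
  {d: True, u: True, v: False}
  {v: True, u: True, d: False}


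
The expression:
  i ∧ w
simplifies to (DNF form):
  i ∧ w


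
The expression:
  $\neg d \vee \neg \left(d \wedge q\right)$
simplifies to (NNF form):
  $\neg d \vee \neg q$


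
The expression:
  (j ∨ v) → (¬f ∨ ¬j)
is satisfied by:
  {j: False, f: False}
  {f: True, j: False}
  {j: True, f: False}


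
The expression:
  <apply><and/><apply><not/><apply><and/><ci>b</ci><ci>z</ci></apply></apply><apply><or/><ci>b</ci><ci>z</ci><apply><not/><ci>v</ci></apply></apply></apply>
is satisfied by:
  {v: False, b: False, z: False}
  {z: True, v: False, b: False}
  {z: True, v: True, b: False}
  {b: True, v: False, z: False}
  {b: True, v: True, z: False}


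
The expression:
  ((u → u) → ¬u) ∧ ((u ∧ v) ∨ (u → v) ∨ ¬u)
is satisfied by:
  {u: False}


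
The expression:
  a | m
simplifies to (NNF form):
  a | m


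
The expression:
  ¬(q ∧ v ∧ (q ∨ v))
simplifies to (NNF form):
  ¬q ∨ ¬v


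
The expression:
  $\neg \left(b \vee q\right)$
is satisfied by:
  {q: False, b: False}


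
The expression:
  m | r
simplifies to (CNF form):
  m | r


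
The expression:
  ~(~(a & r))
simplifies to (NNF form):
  a & r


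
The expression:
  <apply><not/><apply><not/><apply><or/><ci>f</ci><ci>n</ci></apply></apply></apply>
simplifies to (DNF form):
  <apply><or/><ci>f</ci><ci>n</ci></apply>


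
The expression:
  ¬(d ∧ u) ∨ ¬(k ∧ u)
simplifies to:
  ¬d ∨ ¬k ∨ ¬u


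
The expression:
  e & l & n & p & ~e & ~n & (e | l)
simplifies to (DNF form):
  False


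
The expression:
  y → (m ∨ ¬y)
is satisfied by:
  {m: True, y: False}
  {y: False, m: False}
  {y: True, m: True}


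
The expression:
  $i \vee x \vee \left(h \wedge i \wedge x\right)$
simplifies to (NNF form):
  $i \vee x$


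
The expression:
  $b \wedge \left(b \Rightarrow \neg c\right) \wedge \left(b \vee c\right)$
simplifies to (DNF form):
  $b \wedge \neg c$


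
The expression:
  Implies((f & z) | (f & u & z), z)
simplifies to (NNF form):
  True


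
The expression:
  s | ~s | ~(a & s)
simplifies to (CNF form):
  True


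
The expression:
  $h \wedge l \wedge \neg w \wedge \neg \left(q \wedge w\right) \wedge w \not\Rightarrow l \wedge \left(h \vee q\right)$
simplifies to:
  $\text{False}$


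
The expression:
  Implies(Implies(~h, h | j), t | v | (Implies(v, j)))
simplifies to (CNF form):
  True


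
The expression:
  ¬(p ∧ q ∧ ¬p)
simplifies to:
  True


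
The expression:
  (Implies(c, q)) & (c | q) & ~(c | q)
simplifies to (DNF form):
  False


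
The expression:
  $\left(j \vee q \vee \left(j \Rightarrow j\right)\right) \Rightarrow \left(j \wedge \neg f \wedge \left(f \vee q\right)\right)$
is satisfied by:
  {j: True, q: True, f: False}


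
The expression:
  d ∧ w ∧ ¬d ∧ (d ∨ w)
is never true.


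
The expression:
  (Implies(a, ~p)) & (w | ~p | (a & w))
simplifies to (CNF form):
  (w | ~p) & (~a | ~p)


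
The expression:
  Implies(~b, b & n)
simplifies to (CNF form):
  b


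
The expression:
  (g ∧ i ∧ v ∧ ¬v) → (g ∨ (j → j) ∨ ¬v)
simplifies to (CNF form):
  True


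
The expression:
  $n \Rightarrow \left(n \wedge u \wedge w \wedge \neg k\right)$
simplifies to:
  $\left(u \wedge w \wedge \neg k\right) \vee \neg n$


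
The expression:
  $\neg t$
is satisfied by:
  {t: False}


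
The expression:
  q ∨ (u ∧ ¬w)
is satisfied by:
  {q: True, u: True, w: False}
  {q: True, u: False, w: False}
  {q: True, w: True, u: True}
  {q: True, w: True, u: False}
  {u: True, w: False, q: False}


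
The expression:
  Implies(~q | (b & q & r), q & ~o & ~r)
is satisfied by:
  {q: True, b: False, r: False}
  {r: True, q: True, b: False}
  {b: True, q: True, r: False}


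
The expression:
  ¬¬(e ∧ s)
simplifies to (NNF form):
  e ∧ s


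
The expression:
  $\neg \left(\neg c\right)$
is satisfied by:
  {c: True}


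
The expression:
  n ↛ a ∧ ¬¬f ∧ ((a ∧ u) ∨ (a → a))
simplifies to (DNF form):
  f ∧ n ∧ ¬a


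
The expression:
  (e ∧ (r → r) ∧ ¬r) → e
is always true.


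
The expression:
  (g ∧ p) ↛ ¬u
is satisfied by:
  {p: True, u: True, g: True}


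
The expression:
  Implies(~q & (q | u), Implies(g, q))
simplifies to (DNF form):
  q | ~g | ~u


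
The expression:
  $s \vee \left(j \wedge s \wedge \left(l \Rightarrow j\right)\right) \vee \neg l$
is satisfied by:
  {s: True, l: False}
  {l: False, s: False}
  {l: True, s: True}


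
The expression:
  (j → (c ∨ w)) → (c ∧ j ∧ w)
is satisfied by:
  {j: True, w: False, c: False}
  {c: True, w: True, j: True}


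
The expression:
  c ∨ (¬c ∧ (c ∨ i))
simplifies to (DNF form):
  c ∨ i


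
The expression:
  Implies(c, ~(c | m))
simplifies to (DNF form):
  ~c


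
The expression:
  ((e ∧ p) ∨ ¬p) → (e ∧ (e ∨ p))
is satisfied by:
  {e: True, p: True}
  {e: True, p: False}
  {p: True, e: False}


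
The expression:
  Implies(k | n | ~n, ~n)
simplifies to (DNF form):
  ~n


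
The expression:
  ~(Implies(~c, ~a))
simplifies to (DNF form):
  a & ~c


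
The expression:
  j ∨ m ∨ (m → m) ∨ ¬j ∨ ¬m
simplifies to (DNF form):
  True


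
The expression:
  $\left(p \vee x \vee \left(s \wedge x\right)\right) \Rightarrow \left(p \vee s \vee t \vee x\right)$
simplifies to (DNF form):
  $\text{True}$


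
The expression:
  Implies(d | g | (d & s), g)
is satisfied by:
  {g: True, d: False}
  {d: False, g: False}
  {d: True, g: True}


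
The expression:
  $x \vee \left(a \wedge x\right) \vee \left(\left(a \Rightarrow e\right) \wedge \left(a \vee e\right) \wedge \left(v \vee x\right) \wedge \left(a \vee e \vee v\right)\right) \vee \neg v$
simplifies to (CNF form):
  $e \vee x \vee \neg v$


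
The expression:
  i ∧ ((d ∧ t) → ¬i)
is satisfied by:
  {i: True, t: False, d: False}
  {i: True, d: True, t: False}
  {i: True, t: True, d: False}


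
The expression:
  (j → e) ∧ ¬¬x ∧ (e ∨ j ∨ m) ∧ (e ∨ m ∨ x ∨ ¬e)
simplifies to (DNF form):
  (e ∧ x) ∨ (e ∧ m ∧ x) ∨ (e ∧ x ∧ ¬j) ∨ (m ∧ x ∧ ¬j)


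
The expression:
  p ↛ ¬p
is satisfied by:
  {p: True}


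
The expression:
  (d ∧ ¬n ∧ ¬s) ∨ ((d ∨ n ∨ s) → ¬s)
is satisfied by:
  {s: False}


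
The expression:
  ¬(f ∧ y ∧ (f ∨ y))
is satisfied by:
  {y: False, f: False}
  {f: True, y: False}
  {y: True, f: False}


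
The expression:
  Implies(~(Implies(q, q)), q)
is always true.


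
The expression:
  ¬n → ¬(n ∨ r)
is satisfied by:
  {n: True, r: False}
  {r: False, n: False}
  {r: True, n: True}


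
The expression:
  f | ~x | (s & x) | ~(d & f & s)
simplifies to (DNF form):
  True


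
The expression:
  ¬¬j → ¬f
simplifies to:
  ¬f ∨ ¬j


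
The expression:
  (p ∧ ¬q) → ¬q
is always true.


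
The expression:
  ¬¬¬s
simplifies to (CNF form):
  ¬s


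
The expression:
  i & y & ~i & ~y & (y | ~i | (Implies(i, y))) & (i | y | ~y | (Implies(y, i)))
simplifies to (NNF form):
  False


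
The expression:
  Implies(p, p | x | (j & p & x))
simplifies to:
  True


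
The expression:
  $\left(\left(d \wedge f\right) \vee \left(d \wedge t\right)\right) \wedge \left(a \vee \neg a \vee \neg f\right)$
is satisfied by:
  {d: True, t: True, f: True}
  {d: True, t: True, f: False}
  {d: True, f: True, t: False}


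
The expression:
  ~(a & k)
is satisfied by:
  {k: False, a: False}
  {a: True, k: False}
  {k: True, a: False}


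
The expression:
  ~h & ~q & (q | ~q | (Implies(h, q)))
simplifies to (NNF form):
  ~h & ~q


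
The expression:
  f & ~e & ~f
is never true.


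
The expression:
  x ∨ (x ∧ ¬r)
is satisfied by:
  {x: True}


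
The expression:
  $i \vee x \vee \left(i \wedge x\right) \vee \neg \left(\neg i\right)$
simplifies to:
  $i \vee x$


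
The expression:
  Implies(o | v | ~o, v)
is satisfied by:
  {v: True}


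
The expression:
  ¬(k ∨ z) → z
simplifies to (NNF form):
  k ∨ z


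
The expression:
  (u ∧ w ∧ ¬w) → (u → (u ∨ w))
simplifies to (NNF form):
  True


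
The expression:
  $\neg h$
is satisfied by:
  {h: False}


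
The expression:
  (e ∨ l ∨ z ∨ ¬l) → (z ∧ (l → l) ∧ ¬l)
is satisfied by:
  {z: True, l: False}


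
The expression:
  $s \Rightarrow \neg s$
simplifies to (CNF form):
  $\neg s$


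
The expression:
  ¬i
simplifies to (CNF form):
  ¬i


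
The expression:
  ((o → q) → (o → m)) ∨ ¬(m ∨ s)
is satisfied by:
  {m: True, s: False, q: False, o: False}
  {m: False, s: False, q: False, o: False}
  {o: True, m: True, s: False, q: False}
  {o: True, m: False, s: False, q: False}
  {m: True, q: True, o: False, s: False}
  {q: True, o: False, s: False, m: False}
  {o: True, q: True, m: True, s: False}
  {o: True, q: True, m: False, s: False}
  {m: True, s: True, o: False, q: False}
  {s: True, o: False, q: False, m: False}
  {m: True, o: True, s: True, q: False}
  {o: True, s: True, m: False, q: False}
  {m: True, q: True, s: True, o: False}
  {q: True, s: True, o: False, m: False}
  {o: True, q: True, s: True, m: True}


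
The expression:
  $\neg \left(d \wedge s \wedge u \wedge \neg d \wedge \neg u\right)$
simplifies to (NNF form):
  $\text{True}$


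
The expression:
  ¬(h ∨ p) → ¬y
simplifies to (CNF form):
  h ∨ p ∨ ¬y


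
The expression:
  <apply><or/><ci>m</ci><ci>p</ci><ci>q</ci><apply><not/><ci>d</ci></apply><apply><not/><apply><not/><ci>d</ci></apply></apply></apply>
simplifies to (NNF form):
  <true/>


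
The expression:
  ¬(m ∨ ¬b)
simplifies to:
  b ∧ ¬m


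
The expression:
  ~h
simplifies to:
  ~h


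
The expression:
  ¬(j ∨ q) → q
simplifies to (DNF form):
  j ∨ q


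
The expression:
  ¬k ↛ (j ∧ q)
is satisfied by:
  {q: False, k: False, j: False}
  {j: True, q: False, k: False}
  {q: True, j: False, k: False}


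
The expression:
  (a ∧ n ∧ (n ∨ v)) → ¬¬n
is always true.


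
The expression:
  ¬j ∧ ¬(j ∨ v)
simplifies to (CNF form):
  ¬j ∧ ¬v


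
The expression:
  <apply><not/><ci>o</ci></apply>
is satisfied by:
  {o: False}


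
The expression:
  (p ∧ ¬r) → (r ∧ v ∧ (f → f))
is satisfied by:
  {r: True, p: False}
  {p: False, r: False}
  {p: True, r: True}


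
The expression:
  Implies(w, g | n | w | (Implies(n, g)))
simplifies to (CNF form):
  True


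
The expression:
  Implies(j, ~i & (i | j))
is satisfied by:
  {i: False, j: False}
  {j: True, i: False}
  {i: True, j: False}


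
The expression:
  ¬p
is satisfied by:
  {p: False}


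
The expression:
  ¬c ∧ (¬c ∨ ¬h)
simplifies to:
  ¬c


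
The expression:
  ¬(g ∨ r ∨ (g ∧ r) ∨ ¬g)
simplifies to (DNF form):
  False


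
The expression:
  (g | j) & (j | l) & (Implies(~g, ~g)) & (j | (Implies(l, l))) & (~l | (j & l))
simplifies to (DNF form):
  j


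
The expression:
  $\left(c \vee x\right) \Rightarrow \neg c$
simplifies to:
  $\neg c$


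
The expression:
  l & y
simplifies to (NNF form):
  l & y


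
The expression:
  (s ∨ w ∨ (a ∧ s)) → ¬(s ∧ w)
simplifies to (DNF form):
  ¬s ∨ ¬w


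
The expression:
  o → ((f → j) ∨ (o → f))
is always true.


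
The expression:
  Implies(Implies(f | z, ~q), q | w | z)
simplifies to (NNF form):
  q | w | z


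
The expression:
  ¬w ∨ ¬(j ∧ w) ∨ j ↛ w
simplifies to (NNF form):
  ¬j ∨ ¬w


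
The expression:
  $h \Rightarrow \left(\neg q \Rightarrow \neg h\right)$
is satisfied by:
  {q: True, h: False}
  {h: False, q: False}
  {h: True, q: True}


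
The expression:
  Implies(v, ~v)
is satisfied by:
  {v: False}


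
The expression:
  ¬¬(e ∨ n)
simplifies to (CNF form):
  e ∨ n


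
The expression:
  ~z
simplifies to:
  ~z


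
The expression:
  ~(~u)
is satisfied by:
  {u: True}


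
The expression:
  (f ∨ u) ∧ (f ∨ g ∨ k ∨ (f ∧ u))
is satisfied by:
  {k: True, g: True, f: True, u: True}
  {k: True, f: True, u: True, g: False}
  {g: True, f: True, u: True, k: False}
  {f: True, u: True, g: False, k: False}
  {g: True, f: True, k: True, u: False}
  {f: True, k: True, g: False, u: False}
  {f: True, g: True, k: False, u: False}
  {f: True, k: False, u: False, g: False}
  {g: True, k: True, u: True, f: False}
  {k: True, u: True, g: False, f: False}
  {g: True, u: True, k: False, f: False}


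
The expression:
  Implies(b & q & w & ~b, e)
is always true.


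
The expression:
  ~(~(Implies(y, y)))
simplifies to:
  True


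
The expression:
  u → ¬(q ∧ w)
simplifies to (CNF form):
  ¬q ∨ ¬u ∨ ¬w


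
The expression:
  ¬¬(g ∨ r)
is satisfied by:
  {r: True, g: True}
  {r: True, g: False}
  {g: True, r: False}


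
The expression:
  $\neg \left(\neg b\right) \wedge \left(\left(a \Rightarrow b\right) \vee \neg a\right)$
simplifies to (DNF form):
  $b$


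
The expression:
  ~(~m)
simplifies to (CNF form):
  m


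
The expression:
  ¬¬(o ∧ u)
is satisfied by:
  {u: True, o: True}


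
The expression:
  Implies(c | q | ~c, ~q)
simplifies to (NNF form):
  ~q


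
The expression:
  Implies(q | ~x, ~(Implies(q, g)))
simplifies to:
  (q & ~g) | (x & ~q)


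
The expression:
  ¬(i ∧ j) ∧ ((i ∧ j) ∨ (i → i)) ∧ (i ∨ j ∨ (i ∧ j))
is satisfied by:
  {i: True, j: False}
  {j: True, i: False}


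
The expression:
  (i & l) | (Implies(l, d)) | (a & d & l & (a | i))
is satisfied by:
  {i: True, d: True, l: False}
  {i: True, l: False, d: False}
  {d: True, l: False, i: False}
  {d: False, l: False, i: False}
  {i: True, d: True, l: True}
  {i: True, l: True, d: False}
  {d: True, l: True, i: False}


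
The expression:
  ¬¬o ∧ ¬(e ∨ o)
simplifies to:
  False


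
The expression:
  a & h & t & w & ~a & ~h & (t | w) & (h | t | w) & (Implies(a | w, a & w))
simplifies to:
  False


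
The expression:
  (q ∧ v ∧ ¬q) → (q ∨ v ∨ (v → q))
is always true.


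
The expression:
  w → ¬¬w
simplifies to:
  True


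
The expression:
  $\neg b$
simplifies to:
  $\neg b$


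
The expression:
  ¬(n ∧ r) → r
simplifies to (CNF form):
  r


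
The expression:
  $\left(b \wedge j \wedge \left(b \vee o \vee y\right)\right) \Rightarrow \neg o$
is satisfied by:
  {o: False, b: False, j: False}
  {j: True, o: False, b: False}
  {b: True, o: False, j: False}
  {j: True, b: True, o: False}
  {o: True, j: False, b: False}
  {j: True, o: True, b: False}
  {b: True, o: True, j: False}


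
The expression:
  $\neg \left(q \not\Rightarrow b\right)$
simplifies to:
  $b \vee \neg q$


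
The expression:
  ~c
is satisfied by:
  {c: False}


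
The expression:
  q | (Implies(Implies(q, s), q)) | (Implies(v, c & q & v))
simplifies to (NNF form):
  q | ~v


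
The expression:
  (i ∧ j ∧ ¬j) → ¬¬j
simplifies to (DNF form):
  True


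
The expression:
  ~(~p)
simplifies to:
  p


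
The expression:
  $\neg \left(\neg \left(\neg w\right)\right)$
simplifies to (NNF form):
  $\neg w$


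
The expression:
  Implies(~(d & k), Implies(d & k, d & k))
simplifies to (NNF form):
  True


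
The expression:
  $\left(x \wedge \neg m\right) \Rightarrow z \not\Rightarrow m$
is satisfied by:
  {z: True, m: True, x: False}
  {z: True, m: False, x: False}
  {m: True, z: False, x: False}
  {z: False, m: False, x: False}
  {x: True, z: True, m: True}
  {x: True, z: True, m: False}
  {x: True, m: True, z: False}


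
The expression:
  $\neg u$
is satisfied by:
  {u: False}


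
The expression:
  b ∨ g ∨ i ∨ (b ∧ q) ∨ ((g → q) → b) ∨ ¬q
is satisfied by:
  {i: True, b: True, g: True, q: False}
  {i: True, b: True, g: False, q: False}
  {i: True, g: True, q: False, b: False}
  {i: True, g: False, q: False, b: False}
  {b: True, g: True, q: False, i: False}
  {b: True, g: False, q: False, i: False}
  {g: True, b: False, q: False, i: False}
  {g: False, b: False, q: False, i: False}
  {i: True, b: True, q: True, g: True}
  {i: True, b: True, q: True, g: False}
  {i: True, q: True, g: True, b: False}
  {i: True, q: True, g: False, b: False}
  {q: True, b: True, g: True, i: False}
  {q: True, b: True, g: False, i: False}
  {q: True, g: True, b: False, i: False}


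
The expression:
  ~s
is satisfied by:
  {s: False}


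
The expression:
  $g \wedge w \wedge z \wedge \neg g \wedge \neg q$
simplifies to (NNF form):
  $\text{False}$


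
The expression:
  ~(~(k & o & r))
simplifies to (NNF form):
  k & o & r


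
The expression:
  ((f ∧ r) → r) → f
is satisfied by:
  {f: True}


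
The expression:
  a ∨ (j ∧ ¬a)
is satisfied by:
  {a: True, j: True}
  {a: True, j: False}
  {j: True, a: False}


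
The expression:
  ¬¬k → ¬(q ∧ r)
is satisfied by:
  {k: False, q: False, r: False}
  {r: True, k: False, q: False}
  {q: True, k: False, r: False}
  {r: True, q: True, k: False}
  {k: True, r: False, q: False}
  {r: True, k: True, q: False}
  {q: True, k: True, r: False}


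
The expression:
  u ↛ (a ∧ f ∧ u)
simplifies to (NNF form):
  u ∧ (¬a ∨ ¬f)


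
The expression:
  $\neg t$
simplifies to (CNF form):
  $\neg t$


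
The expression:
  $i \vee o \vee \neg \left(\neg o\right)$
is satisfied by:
  {i: True, o: True}
  {i: True, o: False}
  {o: True, i: False}


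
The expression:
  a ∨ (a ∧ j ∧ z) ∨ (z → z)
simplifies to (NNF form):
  True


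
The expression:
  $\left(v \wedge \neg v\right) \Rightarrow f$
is always true.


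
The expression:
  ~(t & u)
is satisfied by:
  {u: False, t: False}
  {t: True, u: False}
  {u: True, t: False}


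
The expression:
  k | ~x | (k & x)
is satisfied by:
  {k: True, x: False}
  {x: False, k: False}
  {x: True, k: True}


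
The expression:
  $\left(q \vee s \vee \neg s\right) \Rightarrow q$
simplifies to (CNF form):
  $q$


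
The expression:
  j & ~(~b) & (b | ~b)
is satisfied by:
  {j: True, b: True}


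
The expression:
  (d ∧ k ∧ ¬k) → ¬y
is always true.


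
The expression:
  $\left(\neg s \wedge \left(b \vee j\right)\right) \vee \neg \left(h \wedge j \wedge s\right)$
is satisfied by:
  {s: False, h: False, j: False}
  {j: True, s: False, h: False}
  {h: True, s: False, j: False}
  {j: True, h: True, s: False}
  {s: True, j: False, h: False}
  {j: True, s: True, h: False}
  {h: True, s: True, j: False}


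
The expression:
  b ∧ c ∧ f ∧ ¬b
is never true.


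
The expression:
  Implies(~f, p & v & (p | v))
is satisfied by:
  {v: True, f: True, p: True}
  {v: True, f: True, p: False}
  {f: True, p: True, v: False}
  {f: True, p: False, v: False}
  {v: True, p: True, f: False}


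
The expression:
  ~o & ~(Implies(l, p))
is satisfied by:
  {l: True, o: False, p: False}


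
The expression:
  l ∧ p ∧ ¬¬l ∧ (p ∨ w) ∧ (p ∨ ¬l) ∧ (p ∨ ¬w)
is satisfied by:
  {p: True, l: True}


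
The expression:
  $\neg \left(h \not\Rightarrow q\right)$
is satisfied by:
  {q: True, h: False}
  {h: False, q: False}
  {h: True, q: True}


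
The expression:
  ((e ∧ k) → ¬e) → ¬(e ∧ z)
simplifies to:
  k ∨ ¬e ∨ ¬z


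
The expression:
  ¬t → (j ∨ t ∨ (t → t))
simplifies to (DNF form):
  True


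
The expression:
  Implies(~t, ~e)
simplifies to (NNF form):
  t | ~e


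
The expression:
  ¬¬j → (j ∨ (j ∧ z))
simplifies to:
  True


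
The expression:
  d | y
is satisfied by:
  {y: True, d: True}
  {y: True, d: False}
  {d: True, y: False}


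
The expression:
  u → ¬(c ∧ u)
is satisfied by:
  {u: False, c: False}
  {c: True, u: False}
  {u: True, c: False}


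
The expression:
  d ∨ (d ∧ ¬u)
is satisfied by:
  {d: True}


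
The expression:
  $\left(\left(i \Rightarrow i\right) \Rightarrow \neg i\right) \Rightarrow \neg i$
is always true.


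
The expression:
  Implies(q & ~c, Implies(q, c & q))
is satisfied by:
  {c: True, q: False}
  {q: False, c: False}
  {q: True, c: True}


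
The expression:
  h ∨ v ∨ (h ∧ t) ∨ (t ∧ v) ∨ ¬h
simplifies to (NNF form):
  True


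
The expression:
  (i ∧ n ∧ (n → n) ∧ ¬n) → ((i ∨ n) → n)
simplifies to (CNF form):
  True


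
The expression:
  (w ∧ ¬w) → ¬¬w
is always true.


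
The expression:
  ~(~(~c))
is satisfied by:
  {c: False}


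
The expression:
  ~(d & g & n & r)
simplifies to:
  ~d | ~g | ~n | ~r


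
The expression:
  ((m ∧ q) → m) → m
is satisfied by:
  {m: True}


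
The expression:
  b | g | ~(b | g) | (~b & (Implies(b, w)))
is always true.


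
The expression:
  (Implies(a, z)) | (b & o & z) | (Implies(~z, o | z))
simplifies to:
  o | z | ~a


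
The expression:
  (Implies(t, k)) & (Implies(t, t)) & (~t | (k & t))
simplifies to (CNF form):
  k | ~t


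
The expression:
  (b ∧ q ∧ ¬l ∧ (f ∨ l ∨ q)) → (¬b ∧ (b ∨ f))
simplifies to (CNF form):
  l ∨ ¬b ∨ ¬q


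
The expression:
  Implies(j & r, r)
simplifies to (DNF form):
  True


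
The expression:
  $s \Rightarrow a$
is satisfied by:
  {a: True, s: False}
  {s: False, a: False}
  {s: True, a: True}


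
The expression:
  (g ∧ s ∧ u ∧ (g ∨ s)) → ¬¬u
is always true.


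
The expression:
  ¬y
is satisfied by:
  {y: False}


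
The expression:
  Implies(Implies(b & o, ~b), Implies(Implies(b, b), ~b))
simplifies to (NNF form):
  o | ~b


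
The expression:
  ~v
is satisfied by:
  {v: False}


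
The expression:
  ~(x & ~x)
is always true.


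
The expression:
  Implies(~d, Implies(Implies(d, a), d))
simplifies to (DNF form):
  d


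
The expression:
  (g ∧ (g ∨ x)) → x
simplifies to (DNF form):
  x ∨ ¬g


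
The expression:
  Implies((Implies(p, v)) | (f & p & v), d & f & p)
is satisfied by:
  {p: True, d: True, f: True, v: False}
  {p: True, d: True, f: False, v: False}
  {p: True, f: True, v: False, d: False}
  {p: True, f: False, v: False, d: False}
  {p: True, d: True, v: True, f: True}


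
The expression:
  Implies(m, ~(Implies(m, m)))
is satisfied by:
  {m: False}


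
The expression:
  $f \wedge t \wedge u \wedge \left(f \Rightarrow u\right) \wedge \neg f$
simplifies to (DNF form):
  $\text{False}$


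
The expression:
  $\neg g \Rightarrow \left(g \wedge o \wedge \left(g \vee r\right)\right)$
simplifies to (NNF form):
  $g$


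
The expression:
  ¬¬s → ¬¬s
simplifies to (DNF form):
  True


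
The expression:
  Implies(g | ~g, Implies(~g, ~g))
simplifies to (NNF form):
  True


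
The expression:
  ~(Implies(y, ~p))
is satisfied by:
  {p: True, y: True}


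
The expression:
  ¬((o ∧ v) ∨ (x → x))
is never true.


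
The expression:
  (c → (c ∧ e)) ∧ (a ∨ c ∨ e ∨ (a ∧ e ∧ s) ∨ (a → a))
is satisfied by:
  {e: True, c: False}
  {c: False, e: False}
  {c: True, e: True}


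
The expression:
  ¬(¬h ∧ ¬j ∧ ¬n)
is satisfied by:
  {n: True, h: True, j: True}
  {n: True, h: True, j: False}
  {n: True, j: True, h: False}
  {n: True, j: False, h: False}
  {h: True, j: True, n: False}
  {h: True, j: False, n: False}
  {j: True, h: False, n: False}


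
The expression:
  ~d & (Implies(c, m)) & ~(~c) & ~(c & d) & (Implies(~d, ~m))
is never true.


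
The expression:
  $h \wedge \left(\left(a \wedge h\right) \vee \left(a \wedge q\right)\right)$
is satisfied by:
  {a: True, h: True}


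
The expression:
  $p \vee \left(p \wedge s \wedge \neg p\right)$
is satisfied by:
  {p: True}


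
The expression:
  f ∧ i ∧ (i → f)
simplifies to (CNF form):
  f ∧ i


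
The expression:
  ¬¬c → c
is always true.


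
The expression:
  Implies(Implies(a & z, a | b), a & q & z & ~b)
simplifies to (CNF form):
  a & q & z & ~b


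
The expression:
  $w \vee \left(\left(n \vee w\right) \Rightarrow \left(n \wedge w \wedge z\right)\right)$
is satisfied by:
  {w: True, n: False}
  {n: False, w: False}
  {n: True, w: True}


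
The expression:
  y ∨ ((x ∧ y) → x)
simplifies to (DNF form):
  True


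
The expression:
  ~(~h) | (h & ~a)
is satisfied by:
  {h: True}


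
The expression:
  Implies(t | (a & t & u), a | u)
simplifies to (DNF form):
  a | u | ~t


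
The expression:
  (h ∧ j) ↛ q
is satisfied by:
  {h: True, j: True, q: False}


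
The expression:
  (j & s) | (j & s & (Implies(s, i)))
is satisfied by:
  {j: True, s: True}


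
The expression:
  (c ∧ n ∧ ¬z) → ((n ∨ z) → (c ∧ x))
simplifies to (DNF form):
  x ∨ z ∨ ¬c ∨ ¬n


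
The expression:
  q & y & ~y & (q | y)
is never true.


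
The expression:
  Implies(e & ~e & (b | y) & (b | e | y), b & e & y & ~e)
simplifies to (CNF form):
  True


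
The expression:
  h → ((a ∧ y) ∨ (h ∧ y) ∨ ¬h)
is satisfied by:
  {y: True, h: False}
  {h: False, y: False}
  {h: True, y: True}


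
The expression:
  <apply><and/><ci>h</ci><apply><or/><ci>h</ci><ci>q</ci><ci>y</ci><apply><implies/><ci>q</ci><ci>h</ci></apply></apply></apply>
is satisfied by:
  {h: True}
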